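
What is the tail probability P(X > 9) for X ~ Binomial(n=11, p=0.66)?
0.069007

We have X ~ Binomial(n=11, p=0.66).

P(X > 9) = 1 - P(X ≤ 9)
                = 1 - F(9)
                = 1 - 0.930993
                = 0.069007

So there's approximately a 6.9% chance that X exceeds 9.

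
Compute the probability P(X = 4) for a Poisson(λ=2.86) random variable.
0.159651

We have X ~ Poisson(λ=2.86).

For a Poisson distribution, the PMF gives us the probability of each outcome.

Using the PMF formula:
P(X = 4) = 0.159651

Rounded to 4 decimal places: 0.1597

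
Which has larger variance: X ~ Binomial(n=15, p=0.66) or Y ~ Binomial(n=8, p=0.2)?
X has larger variance (3.3660 > 1.2800)

Compute the variance for each distribution:

X ~ Binomial(n=15, p=0.66):
Var(X) = 3.3660

Y ~ Binomial(n=8, p=0.2):
Var(Y) = 1.2800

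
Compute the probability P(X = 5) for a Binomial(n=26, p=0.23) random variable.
0.175000

We have X ~ Binomial(n=26, p=0.23).

For a Binomial distribution, the PMF gives us the probability of each outcome.

Using the PMF formula:
P(X = 5) = 0.175000

Rounded to 4 decimal places: 0.1750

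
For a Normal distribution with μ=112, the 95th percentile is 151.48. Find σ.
σ = 24.0021

For X ~ Normal(μ, σ), the p-th percentile satisfies x = μ + z_p × σ,
where z_p = Φ⁻¹(p) is the standard normal quantile.

Step 1: z_{0.95} = Φ⁻¹(0.95) = 1.6449

Step 2: Solve for σ:
151.48 = 112 + 1.6449 × σ
σ = (151.48 - 112) / 1.6449
σ = 39.48 / 1.6449
σ = 24.0021

Verification: μ + z × σ = 112 + 1.6449 × 24.0021 = 151.48 ✓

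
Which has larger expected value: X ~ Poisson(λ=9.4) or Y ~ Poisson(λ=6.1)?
X has larger mean (9.4000 > 6.1000)

Compute the expected value for each distribution:

X ~ Poisson(λ=9.4):
E[X] = 9.4000

Y ~ Poisson(λ=6.1):
E[Y] = 6.1000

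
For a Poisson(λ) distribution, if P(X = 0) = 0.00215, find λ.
λ = 6.1423

For a Poisson(λ) distribution, the PMF at 0 is:
P(X = 0) = λ^0 e^(-λ) / 0! = e^(-λ)

Given P(X = 0) = 0.00215:
e^(-λ) = 0.00215
-λ = ln(0.00215)
λ = -ln(0.00215) = 6.1423

Verification: e^(-6.1423) = 0.00215 ✓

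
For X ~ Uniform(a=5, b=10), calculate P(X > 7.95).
0.410000

We have X ~ Uniform(a=5, b=10).

P(X > 7.95) = 1 - P(X ≤ 7.95)
                = 1 - F(7.95)
                = 1 - 0.590000
                = 0.410000

So there's approximately a 41.0% chance that X exceeds 7.95.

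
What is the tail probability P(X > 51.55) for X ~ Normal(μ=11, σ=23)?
0.038947

We have X ~ Normal(μ=11, σ=23).

P(X > 51.55) = 1 - P(X ≤ 51.55)
                = 1 - F(51.55)
                = 1 - 0.961053
                = 0.038947

So there's approximately a 3.9% chance that X exceeds 51.55.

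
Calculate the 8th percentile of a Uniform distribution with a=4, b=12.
4.6400

We have X ~ Uniform(a=4, b=12).

We want to find x such that P(X ≤ x) = 0.08.

This is the 8th percentile, which means 8% of values fall below this point.

Using the inverse CDF (quantile function):
x = F⁻¹(0.08) = 4.6400

Verification: P(X ≤ 4.6400) = 0.08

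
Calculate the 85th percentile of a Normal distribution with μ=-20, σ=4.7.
-15.1288

We have X ~ Normal(μ=-20, σ=4.7).

We want to find x such that P(X ≤ x) = 0.85.

This is the 85th percentile, which means 85% of values fall below this point.

Using the inverse CDF (quantile function):
x = F⁻¹(0.85) = -15.1288

Verification: P(X ≤ -15.1288) = 0.85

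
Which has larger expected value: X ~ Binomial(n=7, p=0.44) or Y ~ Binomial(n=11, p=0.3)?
Y has larger mean (3.3000 > 3.0800)

Compute the expected value for each distribution:

X ~ Binomial(n=7, p=0.44):
E[X] = 3.0800

Y ~ Binomial(n=11, p=0.3):
E[Y] = 3.3000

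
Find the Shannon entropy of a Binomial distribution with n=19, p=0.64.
2.1552 nats

We have X ~ Binomial(n=19, p=0.64).

The Shannon entropy measures the uncertainty or information content of the distribution.

For a Binomial distribution with n=19, p=0.64:
H(X) = 2.1552 nats

(In bits, this would be 3.1093 bits.)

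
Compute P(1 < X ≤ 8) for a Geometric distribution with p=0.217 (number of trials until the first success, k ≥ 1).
0.641716

We have X ~ Geometric(p=0.217) (number of trials until the first success, k ≥ 1).

To find P(1 < X ≤ 8), we use:
P(1 < X ≤ 8) = P(X ≤ 8) - P(X ≤ 1)
                 = F(8) - F(1)
                 = 0.858716 - 0.217000
                 = 0.641716

So there's approximately a 64.2% chance that X falls in this range.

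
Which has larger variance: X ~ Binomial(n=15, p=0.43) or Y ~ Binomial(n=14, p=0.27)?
X has larger variance (3.6765 > 2.7594)

Compute the variance for each distribution:

X ~ Binomial(n=15, p=0.43):
Var(X) = 3.6765

Y ~ Binomial(n=14, p=0.27):
Var(Y) = 2.7594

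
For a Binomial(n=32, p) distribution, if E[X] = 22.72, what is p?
p = 0.71

For a Binomial(n, p) distribution:
E[X] = n × p

Given n = 32 and E[X] = 22.72:
22.72 = 32 × p
p = 22.72 / 32 = 0.71

Verification: Binomial(32, 0.71) has E[X] = 22.72 ✓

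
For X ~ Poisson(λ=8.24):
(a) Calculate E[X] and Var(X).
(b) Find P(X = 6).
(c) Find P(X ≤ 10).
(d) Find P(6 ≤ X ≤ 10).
(a) E[X] = 8.2400, Var(X) = 8.2400
(b) P(X = 6) = 0.114721
(c) P(X ≤ 10) = 0.791371
(d) P(6 ≤ X ≤ 10) = 0.621144

We have X ~ Poisson(λ=8.24).

(a) Moments:
E[X] = 8.2400
Var(X) = 8.2400
σ = √Var(X) = 2.8705

(b) Point probability using PMF:
P(X = 6) = 0.114721

(c) Cumulative probability using CDF:
P(X ≤ 10) = F(10) = 0.791371

(d) Range probability:
P(6 ≤ X ≤ 10) = P(X ≤ 10) - P(X ≤ 5)
                   = F(10) - F(5)
                   = 0.791371 - 0.170227
                   = 0.621144

This means approximately 62.1% of outcomes fall in the interval [6, 10].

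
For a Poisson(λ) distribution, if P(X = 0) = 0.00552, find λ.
λ = 5.1994

For a Poisson(λ) distribution, the PMF at 0 is:
P(X = 0) = λ^0 e^(-λ) / 0! = e^(-λ)

Given P(X = 0) = 0.00552:
e^(-λ) = 0.00552
-λ = ln(0.00552)
λ = -ln(0.00552) = 5.1994

Verification: e^(-5.1994) = 0.00552 ✓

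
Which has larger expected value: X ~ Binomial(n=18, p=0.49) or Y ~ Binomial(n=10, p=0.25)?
X has larger mean (8.8200 > 2.5000)

Compute the expected value for each distribution:

X ~ Binomial(n=18, p=0.49):
E[X] = 8.8200

Y ~ Binomial(n=10, p=0.25):
E[Y] = 2.5000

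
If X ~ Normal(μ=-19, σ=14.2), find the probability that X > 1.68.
0.072650

We have X ~ Normal(μ=-19, σ=14.2).

P(X > 1.68) = 1 - P(X ≤ 1.68)
                = 1 - F(1.68)
                = 1 - 0.927350
                = 0.072650

So there's approximately a 7.3% chance that X exceeds 1.68.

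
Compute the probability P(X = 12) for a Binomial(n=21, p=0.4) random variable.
0.049696

We have X ~ Binomial(n=21, p=0.4).

For a Binomial distribution, the PMF gives us the probability of each outcome.

Using the PMF formula:
P(X = 12) = 0.049696

Rounded to 4 decimal places: 0.0497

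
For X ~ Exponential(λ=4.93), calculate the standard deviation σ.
0.2028

We have X ~ Exponential(λ=4.93).

For an Exponential distribution with λ=4.93:
σ = √Var(X) = 0.2028

The standard deviation is the square root of the variance.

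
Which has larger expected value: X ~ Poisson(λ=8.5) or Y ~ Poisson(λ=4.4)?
X has larger mean (8.5000 > 4.4000)

Compute the expected value for each distribution:

X ~ Poisson(λ=8.5):
E[X] = 8.5000

Y ~ Poisson(λ=4.4):
E[Y] = 4.4000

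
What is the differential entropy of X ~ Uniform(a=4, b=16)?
2.4849 nats

We have X ~ Uniform(a=4, b=16).

The differential entropy measures the uncertainty or information content of the distribution.

For a Uniform distribution with a=4, b=16:
h(X) = 2.4849 nats

(In bits, this would be 3.5850 bits.)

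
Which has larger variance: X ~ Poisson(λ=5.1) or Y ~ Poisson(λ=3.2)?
X has larger variance (5.1000 > 3.2000)

Compute the variance for each distribution:

X ~ Poisson(λ=5.1):
Var(X) = 5.1000

Y ~ Poisson(λ=3.2):
Var(Y) = 3.2000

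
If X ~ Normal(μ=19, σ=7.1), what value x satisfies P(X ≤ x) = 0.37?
16.6438

We have X ~ Normal(μ=19, σ=7.1).

We want to find x such that P(X ≤ x) = 0.37.

This is the 37th percentile, which means 37% of values fall below this point.

Using the inverse CDF (quantile function):
x = F⁻¹(0.37) = 16.6438

Verification: P(X ≤ 16.6438) = 0.37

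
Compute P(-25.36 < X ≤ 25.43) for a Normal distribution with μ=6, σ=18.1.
0.816889

We have X ~ Normal(μ=6, σ=18.1).

To find P(-25.36 < X ≤ 25.43), we use:
P(-25.36 < X ≤ 25.43) = P(X ≤ 25.43) - P(X ≤ -25.36)
                 = F(25.43) - F(-25.36)
                 = 0.858472 - 0.041584
                 = 0.816889

So there's approximately a 81.7% chance that X falls in this range.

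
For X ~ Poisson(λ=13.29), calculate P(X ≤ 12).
0.431606

We have X ~ Poisson(λ=13.29).

The CDF gives us P(X ≤ k).

Using the CDF:
P(X ≤ 12) = 0.431606

This means there's approximately a 43.2% chance that X is at most 12.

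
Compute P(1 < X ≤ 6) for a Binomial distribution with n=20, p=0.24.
0.785933

We have X ~ Binomial(n=20, p=0.24).

To find P(1 < X ≤ 6), we use:
P(1 < X ≤ 6) = P(X ≤ 6) - P(X ≤ 1)
                 = F(6) - F(1)
                 = 0.816169 - 0.030237
                 = 0.785933

So there's approximately a 78.6% chance that X falls in this range.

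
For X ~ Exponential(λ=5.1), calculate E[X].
0.1961

We have X ~ Exponential(λ=5.1).

For an Exponential distribution with λ=5.1:
E[X] = 0.1961

This is the expected (average) value of X.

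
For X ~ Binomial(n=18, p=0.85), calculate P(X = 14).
0.159203

We have X ~ Binomial(n=18, p=0.85).

For a Binomial distribution, the PMF gives us the probability of each outcome.

Using the PMF formula:
P(X = 14) = 0.159203

Rounded to 4 decimal places: 0.1592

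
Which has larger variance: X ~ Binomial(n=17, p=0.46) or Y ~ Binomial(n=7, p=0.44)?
X has larger variance (4.2228 > 1.7248)

Compute the variance for each distribution:

X ~ Binomial(n=17, p=0.46):
Var(X) = 4.2228

Y ~ Binomial(n=7, p=0.44):
Var(Y) = 1.7248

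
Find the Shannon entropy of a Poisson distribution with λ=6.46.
2.3375 nats

We have X ~ Poisson(λ=6.46).

The Shannon entropy measures the uncertainty or information content of the distribution.

For a Poisson distribution with λ=6.46:
H(X) = 2.3375 nats

(In bits, this would be 3.3723 bits.)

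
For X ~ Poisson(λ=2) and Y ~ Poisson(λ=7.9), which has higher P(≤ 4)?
X has higher probability (P(X ≤ 4) = 0.9473 > P(Y ≤ 4) = 0.1055)

Compute P(≤ 4) for each distribution:

X ~ Poisson(λ=2):
P(X ≤ 4) = 0.9473

Y ~ Poisson(λ=7.9):
P(Y ≤ 4) = 0.1055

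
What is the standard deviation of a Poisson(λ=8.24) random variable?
2.8705

We have X ~ Poisson(λ=8.24).

For a Poisson distribution with λ=8.24:
σ = √Var(X) = 2.8705

The standard deviation is the square root of the variance.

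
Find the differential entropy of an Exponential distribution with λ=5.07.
-0.6233 nats

We have X ~ Exponential(λ=5.07).

The differential entropy measures the uncertainty or information content of the distribution.

For an Exponential distribution with λ=5.07:
h(X) = -0.6233 nats

(In bits, this would be -0.8993 bits.)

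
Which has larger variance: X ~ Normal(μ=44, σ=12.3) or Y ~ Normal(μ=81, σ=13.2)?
Y has larger variance (174.2400 > 151.2900)

Compute the variance for each distribution:

X ~ Normal(μ=44, σ=12.3):
Var(X) = 151.2900

Y ~ Normal(μ=81, σ=13.2):
Var(Y) = 174.2400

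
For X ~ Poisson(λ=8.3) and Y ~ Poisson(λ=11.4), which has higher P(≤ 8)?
X has higher probability (P(X ≤ 8) = 0.5507 > P(Y ≤ 8) = 0.1984)

Compute P(≤ 8) for each distribution:

X ~ Poisson(λ=8.3):
P(X ≤ 8) = 0.5507

Y ~ Poisson(λ=11.4):
P(Y ≤ 8) = 0.1984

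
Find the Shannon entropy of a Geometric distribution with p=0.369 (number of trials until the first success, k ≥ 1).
1.7843 nats

We have X ~ Geometric(p=0.369) (number of trials until the first success, k ≥ 1).

The Shannon entropy measures the uncertainty or information content of the distribution.

For a Geometric distribution with p=0.369 (number of trials until the first success, k ≥ 1):
H(X) = 1.7843 nats

(In bits, this would be 2.5743 bits.)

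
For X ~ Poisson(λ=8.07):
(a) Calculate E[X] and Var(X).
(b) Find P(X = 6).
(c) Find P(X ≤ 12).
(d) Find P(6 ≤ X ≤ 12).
(a) E[X] = 8.0700, Var(X) = 8.0700
(b) P(X = 6) = 0.119992
(c) P(X ≤ 12) = 0.932775
(d) P(6 ≤ X ≤ 12) = 0.747867

We have X ~ Poisson(λ=8.07).

(a) Moments:
E[X] = 8.0700
Var(X) = 8.0700
σ = √Var(X) = 2.8408

(b) Point probability using PMF:
P(X = 6) = 0.119992

(c) Cumulative probability using CDF:
P(X ≤ 12) = F(12) = 0.932775

(d) Range probability:
P(6 ≤ X ≤ 12) = P(X ≤ 12) - P(X ≤ 5)
                   = F(12) - F(5)
                   = 0.932775 - 0.184908
                   = 0.747867

This means approximately 74.8% of outcomes fall in the interval [6, 12].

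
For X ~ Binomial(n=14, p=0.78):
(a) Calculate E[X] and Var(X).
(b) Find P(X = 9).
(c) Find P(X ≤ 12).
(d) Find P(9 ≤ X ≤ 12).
(a) E[X] = 10.9200, Var(X) = 2.4024
(b) P(X = 9) = 0.110263
(c) P(X ≤ 12) = 0.847308
(d) P(9 ≤ X ≤ 12) = 0.781103

We have X ~ Binomial(n=14, p=0.78).

(a) Moments:
E[X] = 10.9200
Var(X) = 2.4024
σ = √Var(X) = 1.5500

(b) Point probability using PMF:
P(X = 9) = 0.110263

(c) Cumulative probability using CDF:
P(X ≤ 12) = F(12) = 0.847308

(d) Range probability:
P(9 ≤ X ≤ 12) = P(X ≤ 12) - P(X ≤ 8)
                   = F(12) - F(8)
                   = 0.847308 - 0.066205
                   = 0.781103

This means approximately 78.1% of outcomes fall in the interval [9, 12].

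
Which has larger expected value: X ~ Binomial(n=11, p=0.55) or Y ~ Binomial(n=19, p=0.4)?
Y has larger mean (7.6000 > 6.0500)

Compute the expected value for each distribution:

X ~ Binomial(n=11, p=0.55):
E[X] = 6.0500

Y ~ Binomial(n=19, p=0.4):
E[Y] = 7.6000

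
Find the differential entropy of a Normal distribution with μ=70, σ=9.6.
3.6807 nats

We have X ~ Normal(μ=70, σ=9.6).

The differential entropy measures the uncertainty or information content of the distribution.

For a Normal distribution with μ=70, σ=9.6:
h(X) = 3.6807 nats

(In bits, this would be 5.3101 bits.)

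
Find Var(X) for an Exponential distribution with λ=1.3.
0.5917

We have X ~ Exponential(λ=1.3).

For an Exponential distribution with λ=1.3:
Var(X) = 0.5917

The variance measures the spread of the distribution around the mean.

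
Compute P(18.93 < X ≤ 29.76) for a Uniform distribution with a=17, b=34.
0.637059

We have X ~ Uniform(a=17, b=34).

To find P(18.93 < X ≤ 29.76), we use:
P(18.93 < X ≤ 29.76) = P(X ≤ 29.76) - P(X ≤ 18.93)
                 = F(29.76) - F(18.93)
                 = 0.750588 - 0.113529
                 = 0.637059

So there's approximately a 63.7% chance that X falls in this range.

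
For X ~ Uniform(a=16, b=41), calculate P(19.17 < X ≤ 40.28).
0.844400

We have X ~ Uniform(a=16, b=41).

To find P(19.17 < X ≤ 40.28), we use:
P(19.17 < X ≤ 40.28) = P(X ≤ 40.28) - P(X ≤ 19.17)
                 = F(40.28) - F(19.17)
                 = 0.971200 - 0.126800
                 = 0.844400

So there's approximately a 84.4% chance that X falls in this range.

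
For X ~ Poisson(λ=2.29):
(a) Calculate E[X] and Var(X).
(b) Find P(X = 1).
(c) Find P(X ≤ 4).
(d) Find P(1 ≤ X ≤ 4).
(a) E[X] = 2.2900, Var(X) = 2.2900
(b) P(X = 1) = 0.231900
(c) P(X ≤ 4) = 0.917414
(d) P(1 ≤ X ≤ 4) = 0.816148

We have X ~ Poisson(λ=2.29).

(a) Moments:
E[X] = 2.2900
Var(X) = 2.2900
σ = √Var(X) = 1.5133

(b) Point probability using PMF:
P(X = 1) = 0.231900

(c) Cumulative probability using CDF:
P(X ≤ 4) = F(4) = 0.917414

(d) Range probability:
P(1 ≤ X ≤ 4) = P(X ≤ 4) - P(X ≤ 0)
                   = F(4) - F(0)
                   = 0.917414 - 0.101266
                   = 0.816148

This means approximately 81.6% of outcomes fall in the interval [1, 4].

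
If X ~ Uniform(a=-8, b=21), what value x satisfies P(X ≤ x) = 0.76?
14.0400

We have X ~ Uniform(a=-8, b=21).

We want to find x such that P(X ≤ x) = 0.76.

This is the 76th percentile, which means 76% of values fall below this point.

Using the inverse CDF (quantile function):
x = F⁻¹(0.76) = 14.0400

Verification: P(X ≤ 14.0400) = 0.76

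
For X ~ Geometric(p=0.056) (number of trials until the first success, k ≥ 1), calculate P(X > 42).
0.088884

We have X ~ Geometric(p=0.056) (number of trials until the first success, k ≥ 1).

P(X > 42) = 1 - P(X ≤ 42)
                = 1 - F(42)
                = 1 - 0.911116
                = 0.088884

So there's approximately a 8.9% chance that X exceeds 42.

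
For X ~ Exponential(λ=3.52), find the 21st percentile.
0.0670

We have X ~ Exponential(λ=3.52).

We want to find x such that P(X ≤ x) = 0.21.

This is the 21st percentile, which means 21% of values fall below this point.

Using the inverse CDF (quantile function):
x = F⁻¹(0.21) = 0.0670

Verification: P(X ≤ 0.0670) = 0.21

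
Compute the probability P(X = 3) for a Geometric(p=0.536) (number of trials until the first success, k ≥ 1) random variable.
0.115399

We have X ~ Geometric(p=0.536) (number of trials until the first success, k ≥ 1).

For a Geometric distribution, the PMF gives us the probability of each outcome.

Using the PMF formula:
P(X = 3) = 0.115399

Rounded to 4 decimal places: 0.1154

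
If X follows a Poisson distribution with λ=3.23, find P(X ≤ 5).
0.891144

We have X ~ Poisson(λ=3.23).

The CDF gives us P(X ≤ k).

Using the CDF:
P(X ≤ 5) = 0.891144

This means there's approximately a 89.1% chance that X is at most 5.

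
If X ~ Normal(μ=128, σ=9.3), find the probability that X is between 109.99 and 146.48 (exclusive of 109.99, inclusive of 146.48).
0.950145

We have X ~ Normal(μ=128, σ=9.3).

To find P(109.99 < X ≤ 146.48), we use:
P(109.99 < X ≤ 146.48) = P(X ≤ 146.48) - P(X ≤ 109.99)
                 = F(146.48) - F(109.99)
                 = 0.976544 - 0.026400
                 = 0.950145

So there's approximately a 95.0% chance that X falls in this range.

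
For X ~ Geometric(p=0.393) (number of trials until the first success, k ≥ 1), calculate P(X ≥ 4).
0.223649

We have X ~ Geometric(p=0.393) (number of trials until the first success, k ≥ 1).

For discrete distributions, P(X ≥ 4) = 1 - P(X ≤ 3).

P(X ≤ 3) = 0.776351
P(X ≥ 4) = 1 - 0.776351 = 0.223649

So there's approximately a 22.4% chance that X is at least 4.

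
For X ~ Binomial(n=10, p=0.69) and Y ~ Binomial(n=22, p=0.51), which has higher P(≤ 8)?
X has higher probability (P(X ≤ 8) = 0.8656 > P(Y ≤ 8) = 0.1229)

Compute P(≤ 8) for each distribution:

X ~ Binomial(n=10, p=0.69):
P(X ≤ 8) = 0.8656

Y ~ Binomial(n=22, p=0.51):
P(Y ≤ 8) = 0.1229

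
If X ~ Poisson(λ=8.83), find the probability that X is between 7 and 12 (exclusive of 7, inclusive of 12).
0.543612

We have X ~ Poisson(λ=8.83).

To find P(7 < X ≤ 12), we use:
P(7 < X ≤ 12) = P(X ≤ 12) - P(X ≤ 7)
                 = F(12) - F(7)
                 = 0.887791 - 0.344179
                 = 0.543612

So there's approximately a 54.4% chance that X falls in this range.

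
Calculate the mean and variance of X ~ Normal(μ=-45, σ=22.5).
E[X] = -45.0000, Var(X) = 506.2500

We have X ~ Normal(μ=-45, σ=22.5).

For a Normal distribution with μ=-45, σ=22.5:

Expected value:
E[X] = -45.0000

Variance:
Var(X) = 506.2500

Standard deviation:
σ = √Var(X) = 22.5000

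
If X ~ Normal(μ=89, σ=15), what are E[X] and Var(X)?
E[X] = 89.0000, Var(X) = 225.0000

We have X ~ Normal(μ=89, σ=15).

For a Normal distribution with μ=89, σ=15:

Expected value:
E[X] = 89.0000

Variance:
Var(X) = 225.0000

Standard deviation:
σ = √Var(X) = 15.0000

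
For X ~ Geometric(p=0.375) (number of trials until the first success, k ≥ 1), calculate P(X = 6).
0.035763

We have X ~ Geometric(p=0.375) (number of trials until the first success, k ≥ 1).

For a Geometric distribution, the PMF gives us the probability of each outcome.

Using the PMF formula:
P(X = 6) = 0.035763

Rounded to 4 decimal places: 0.0358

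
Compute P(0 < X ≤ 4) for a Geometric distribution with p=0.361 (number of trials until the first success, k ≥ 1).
0.833274

We have X ~ Geometric(p=0.361) (number of trials until the first success, k ≥ 1).

To find P(0 < X ≤ 4), we use:
P(0 < X ≤ 4) = P(X ≤ 4) - P(X ≤ 0)
                 = F(4) - F(0)
                 = 0.833274 - 0.000000
                 = 0.833274

So there's approximately a 83.3% chance that X falls in this range.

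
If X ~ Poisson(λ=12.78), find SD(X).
3.5749

We have X ~ Poisson(λ=12.78).

For a Poisson distribution with λ=12.78:
σ = √Var(X) = 3.5749

The standard deviation is the square root of the variance.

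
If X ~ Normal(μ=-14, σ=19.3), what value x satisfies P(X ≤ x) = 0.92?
13.1179

We have X ~ Normal(μ=-14, σ=19.3).

We want to find x such that P(X ≤ x) = 0.92.

This is the 92nd percentile, which means 92% of values fall below this point.

Using the inverse CDF (quantile function):
x = F⁻¹(0.92) = 13.1179

Verification: P(X ≤ 13.1179) = 0.92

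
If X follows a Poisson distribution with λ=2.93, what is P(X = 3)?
0.223856

We have X ~ Poisson(λ=2.93).

For a Poisson distribution, the PMF gives us the probability of each outcome.

Using the PMF formula:
P(X = 3) = 0.223856

Rounded to 4 decimal places: 0.2239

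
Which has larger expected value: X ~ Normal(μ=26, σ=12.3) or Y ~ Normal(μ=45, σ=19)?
Y has larger mean (45.0000 > 26.0000)

Compute the expected value for each distribution:

X ~ Normal(μ=26, σ=12.3):
E[X] = 26.0000

Y ~ Normal(μ=45, σ=19):
E[Y] = 45.0000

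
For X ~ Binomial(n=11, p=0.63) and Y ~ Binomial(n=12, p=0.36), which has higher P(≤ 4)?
Y has higher probability (P(Y ≤ 4) = 0.5541 > P(X ≤ 4) = 0.0670)

Compute P(≤ 4) for each distribution:

X ~ Binomial(n=11, p=0.63):
P(X ≤ 4) = 0.0670

Y ~ Binomial(n=12, p=0.36):
P(Y ≤ 4) = 0.5541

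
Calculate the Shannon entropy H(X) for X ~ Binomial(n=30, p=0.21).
2.2149 nats

We have X ~ Binomial(n=30, p=0.21).

The Shannon entropy measures the uncertainty or information content of the distribution.

For a Binomial distribution with n=30, p=0.21:
H(X) = 2.2149 nats

(In bits, this would be 3.1954 bits.)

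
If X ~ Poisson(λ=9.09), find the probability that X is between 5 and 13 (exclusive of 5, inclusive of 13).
0.811191

We have X ~ Poisson(λ=9.09).

To find P(5 < X ≤ 13), we use:
P(5 < X ≤ 13) = P(X ≤ 13) - P(X ≤ 5)
                 = F(13) - F(5)
                 = 0.921525 - 0.110333
                 = 0.811191

So there's approximately a 81.1% chance that X falls in this range.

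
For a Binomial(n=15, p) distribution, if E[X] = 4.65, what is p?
p = 0.31

For a Binomial(n, p) distribution:
E[X] = n × p

Given n = 15 and E[X] = 4.65:
4.65 = 15 × p
p = 4.65 / 15 = 0.31

Verification: Binomial(15, 0.31) has E[X] = 4.65 ✓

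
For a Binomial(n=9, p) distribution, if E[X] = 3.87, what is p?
p = 0.43

For a Binomial(n, p) distribution:
E[X] = n × p

Given n = 9 and E[X] = 3.87:
3.87 = 9 × p
p = 3.87 / 9 = 0.43

Verification: Binomial(9, 0.43) has E[X] = 3.87 ✓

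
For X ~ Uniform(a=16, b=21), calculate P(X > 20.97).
0.006000

We have X ~ Uniform(a=16, b=21).

P(X > 20.97) = 1 - P(X ≤ 20.97)
                = 1 - F(20.97)
                = 1 - 0.994000
                = 0.006000

So there's approximately a 0.6% chance that X exceeds 20.97.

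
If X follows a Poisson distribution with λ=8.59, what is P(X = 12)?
0.062660

We have X ~ Poisson(λ=8.59).

For a Poisson distribution, the PMF gives us the probability of each outcome.

Using the PMF formula:
P(X = 12) = 0.062660

Rounded to 4 decimal places: 0.0627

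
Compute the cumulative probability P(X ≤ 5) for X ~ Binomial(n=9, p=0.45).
0.834178

We have X ~ Binomial(n=9, p=0.45).

The CDF gives us P(X ≤ k).

Using the CDF:
P(X ≤ 5) = 0.834178

This means there's approximately a 83.4% chance that X is at most 5.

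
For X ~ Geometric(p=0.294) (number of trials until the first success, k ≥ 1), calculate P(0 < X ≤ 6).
0.876169

We have X ~ Geometric(p=0.294) (number of trials until the first success, k ≥ 1).

To find P(0 < X ≤ 6), we use:
P(0 < X ≤ 6) = P(X ≤ 6) - P(X ≤ 0)
                 = F(6) - F(0)
                 = 0.876169 - 0.000000
                 = 0.876169

So there's approximately a 87.6% chance that X falls in this range.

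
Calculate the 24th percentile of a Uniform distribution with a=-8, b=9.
-3.9200

We have X ~ Uniform(a=-8, b=9).

We want to find x such that P(X ≤ x) = 0.24.

This is the 24th percentile, which means 24% of values fall below this point.

Using the inverse CDF (quantile function):
x = F⁻¹(0.24) = -3.9200

Verification: P(X ≤ -3.9200) = 0.24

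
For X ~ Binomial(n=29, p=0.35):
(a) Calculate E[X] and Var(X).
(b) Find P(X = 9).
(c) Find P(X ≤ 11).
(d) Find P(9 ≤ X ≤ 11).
(a) E[X] = 10.1500, Var(X) = 6.5975
(b) P(X = 9) = 0.143064
(c) P(X ≤ 11) = 0.704977
(d) P(9 ≤ X ≤ 11) = 0.440428

We have X ~ Binomial(n=29, p=0.35).

(a) Moments:
E[X] = 10.1500
Var(X) = 6.5975
σ = √Var(X) = 2.5686

(b) Point probability using PMF:
P(X = 9) = 0.143064

(c) Cumulative probability using CDF:
P(X ≤ 11) = F(11) = 0.704977

(d) Range probability:
P(9 ≤ X ≤ 11) = P(X ≤ 11) - P(X ≤ 8)
                   = F(11) - F(8)
                   = 0.704977 - 0.264549
                   = 0.440428

This means approximately 44.0% of outcomes fall in the interval [9, 11].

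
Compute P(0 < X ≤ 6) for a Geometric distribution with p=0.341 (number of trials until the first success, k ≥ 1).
0.918095

We have X ~ Geometric(p=0.341) (number of trials until the first success, k ≥ 1).

To find P(0 < X ≤ 6), we use:
P(0 < X ≤ 6) = P(X ≤ 6) - P(X ≤ 0)
                 = F(6) - F(0)
                 = 0.918095 - 0.000000
                 = 0.918095

So there's approximately a 91.8% chance that X falls in this range.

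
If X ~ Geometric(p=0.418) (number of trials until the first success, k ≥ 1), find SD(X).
1.8251

We have X ~ Geometric(p=0.418) (number of trials until the first success, k ≥ 1).

For a Geometric distribution with p=0.418 (number of trials until the first success, k ≥ 1):
σ = √Var(X) = 1.8251

The standard deviation is the square root of the variance.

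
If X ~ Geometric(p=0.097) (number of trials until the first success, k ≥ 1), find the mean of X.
10.3093

We have X ~ Geometric(p=0.097) (number of trials until the first success, k ≥ 1).

For a Geometric distribution with p=0.097 (number of trials until the first success, k ≥ 1):
E[X] = 10.3093

This is the expected (average) value of X.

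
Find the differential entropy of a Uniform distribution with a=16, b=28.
2.4849 nats

We have X ~ Uniform(a=16, b=28).

The differential entropy measures the uncertainty or information content of the distribution.

For a Uniform distribution with a=16, b=28:
h(X) = 2.4849 nats

(In bits, this would be 3.5850 bits.)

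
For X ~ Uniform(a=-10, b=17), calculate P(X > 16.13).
0.032222

We have X ~ Uniform(a=-10, b=17).

P(X > 16.13) = 1 - P(X ≤ 16.13)
                = 1 - F(16.13)
                = 1 - 0.967778
                = 0.032222

So there's approximately a 3.2% chance that X exceeds 16.13.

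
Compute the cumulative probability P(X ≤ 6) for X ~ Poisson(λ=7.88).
0.328250

We have X ~ Poisson(λ=7.88).

The CDF gives us P(X ≤ k).

Using the CDF:
P(X ≤ 6) = 0.328250

This means there's approximately a 32.8% chance that X is at most 6.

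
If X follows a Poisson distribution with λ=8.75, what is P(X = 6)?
0.098773

We have X ~ Poisson(λ=8.75).

For a Poisson distribution, the PMF gives us the probability of each outcome.

Using the PMF formula:
P(X = 6) = 0.098773

Rounded to 4 decimal places: 0.0988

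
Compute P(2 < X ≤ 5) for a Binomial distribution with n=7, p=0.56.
0.747494

We have X ~ Binomial(n=7, p=0.56).

To find P(2 < X ≤ 5), we use:
P(2 < X ≤ 5) = P(X ≤ 5) - P(X ≤ 2)
                 = F(5) - F(2)
                 = 0.887739 - 0.140245
                 = 0.747494

So there's approximately a 74.7% chance that X falls in this range.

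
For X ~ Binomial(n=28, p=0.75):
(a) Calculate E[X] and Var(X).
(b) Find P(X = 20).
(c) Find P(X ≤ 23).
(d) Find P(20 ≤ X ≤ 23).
(a) E[X] = 21.0000, Var(X) = 5.2500
(b) P(X = 20) = 0.150398
(c) P(X ≤ 23) = 0.864613
(d) P(20 ≤ X ≤ 23) = 0.614754

We have X ~ Binomial(n=28, p=0.75).

(a) Moments:
E[X] = 21.0000
Var(X) = 5.2500
σ = √Var(X) = 2.2913

(b) Point probability using PMF:
P(X = 20) = 0.150398

(c) Cumulative probability using CDF:
P(X ≤ 23) = F(23) = 0.864613

(d) Range probability:
P(20 ≤ X ≤ 23) = P(X ≤ 23) - P(X ≤ 19)
                   = F(23) - F(19)
                   = 0.864613 - 0.249859
                   = 0.614754

This means approximately 61.5% of outcomes fall in the interval [20, 23].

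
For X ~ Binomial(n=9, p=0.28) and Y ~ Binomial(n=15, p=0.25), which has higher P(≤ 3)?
X has higher probability (P(X ≤ 3) = 0.7740 > P(Y ≤ 3) = 0.4613)

Compute P(≤ 3) for each distribution:

X ~ Binomial(n=9, p=0.28):
P(X ≤ 3) = 0.7740

Y ~ Binomial(n=15, p=0.25):
P(Y ≤ 3) = 0.4613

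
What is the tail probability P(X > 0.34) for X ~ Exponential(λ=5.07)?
0.178387

We have X ~ Exponential(λ=5.07).

P(X > 0.34) = 1 - P(X ≤ 0.34)
                = 1 - F(0.34)
                = 1 - 0.821613
                = 0.178387

So there's approximately a 17.8% chance that X exceeds 0.34.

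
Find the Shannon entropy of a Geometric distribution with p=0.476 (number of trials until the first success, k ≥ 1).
1.4538 nats

We have X ~ Geometric(p=0.476) (number of trials until the first success, k ≥ 1).

The Shannon entropy measures the uncertainty or information content of the distribution.

For a Geometric distribution with p=0.476 (number of trials until the first success, k ≥ 1):
H(X) = 1.4538 nats

(In bits, this would be 2.0973 bits.)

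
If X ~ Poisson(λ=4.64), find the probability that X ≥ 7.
0.187294

We have X ~ Poisson(λ=4.64).

For discrete distributions, P(X ≥ 7) = 1 - P(X ≤ 6).

P(X ≤ 6) = 0.812706
P(X ≥ 7) = 1 - 0.812706 = 0.187294

So there's approximately a 18.7% chance that X is at least 7.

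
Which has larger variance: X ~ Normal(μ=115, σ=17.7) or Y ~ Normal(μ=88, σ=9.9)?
X has larger variance (313.2900 > 98.0100)

Compute the variance for each distribution:

X ~ Normal(μ=115, σ=17.7):
Var(X) = 313.2900

Y ~ Normal(μ=88, σ=9.9):
Var(Y) = 98.0100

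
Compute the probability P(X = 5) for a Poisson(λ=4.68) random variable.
0.173600

We have X ~ Poisson(λ=4.68).

For a Poisson distribution, the PMF gives us the probability of each outcome.

Using the PMF formula:
P(X = 5) = 0.173600

Rounded to 4 decimal places: 0.1736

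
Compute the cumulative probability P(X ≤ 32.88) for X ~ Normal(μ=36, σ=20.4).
0.439222

We have X ~ Normal(μ=36, σ=20.4).

The CDF gives us P(X ≤ k).

Using the CDF:
P(X ≤ 32.88) = 0.439222

This means there's approximately a 43.9% chance that X is at most 32.88.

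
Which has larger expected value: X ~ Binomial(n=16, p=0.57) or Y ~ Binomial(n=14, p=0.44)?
X has larger mean (9.1200 > 6.1600)

Compute the expected value for each distribution:

X ~ Binomial(n=16, p=0.57):
E[X] = 9.1200

Y ~ Binomial(n=14, p=0.44):
E[Y] = 6.1600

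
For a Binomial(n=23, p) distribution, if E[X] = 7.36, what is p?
p = 0.32

For a Binomial(n, p) distribution:
E[X] = n × p

Given n = 23 and E[X] = 7.36:
7.36 = 23 × p
p = 7.36 / 23 = 0.32

Verification: Binomial(23, 0.32) has E[X] = 7.36 ✓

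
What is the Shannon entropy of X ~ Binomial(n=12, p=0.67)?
1.9011 nats

We have X ~ Binomial(n=12, p=0.67).

The Shannon entropy measures the uncertainty or information content of the distribution.

For a Binomial distribution with n=12, p=0.67:
H(X) = 1.9011 nats

(In bits, this would be 2.7428 bits.)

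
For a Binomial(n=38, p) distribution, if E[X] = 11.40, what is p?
p = 0.3

For a Binomial(n, p) distribution:
E[X] = n × p

Given n = 38 and E[X] = 11.40:
11.40 = 38 × p
p = 11.40 / 38 = 0.3

Verification: Binomial(38, 0.3) has E[X] = 11.40 ✓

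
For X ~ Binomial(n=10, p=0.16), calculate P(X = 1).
0.333145

We have X ~ Binomial(n=10, p=0.16).

For a Binomial distribution, the PMF gives us the probability of each outcome.

Using the PMF formula:
P(X = 1) = 0.333145

Rounded to 4 decimal places: 0.3331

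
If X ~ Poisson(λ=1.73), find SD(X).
1.3153

We have X ~ Poisson(λ=1.73).

For a Poisson distribution with λ=1.73:
σ = √Var(X) = 1.3153

The standard deviation is the square root of the variance.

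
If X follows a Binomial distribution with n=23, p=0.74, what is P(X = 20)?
0.075470

We have X ~ Binomial(n=23, p=0.74).

For a Binomial distribution, the PMF gives us the probability of each outcome.

Using the PMF formula:
P(X = 20) = 0.075470

Rounded to 4 decimal places: 0.0755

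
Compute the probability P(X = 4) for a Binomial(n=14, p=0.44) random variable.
0.113795

We have X ~ Binomial(n=14, p=0.44).

For a Binomial distribution, the PMF gives us the probability of each outcome.

Using the PMF formula:
P(X = 4) = 0.113795

Rounded to 4 decimal places: 0.1138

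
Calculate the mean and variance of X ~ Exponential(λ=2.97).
E[X] = 0.3367, Var(X) = 0.1134

We have X ~ Exponential(λ=2.97).

For an Exponential distribution with λ=2.97:

Expected value:
E[X] = 0.3367

Variance:
Var(X) = 0.1134

Standard deviation:
σ = √Var(X) = 0.3367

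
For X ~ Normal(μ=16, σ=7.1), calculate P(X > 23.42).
0.147995

We have X ~ Normal(μ=16, σ=7.1).

P(X > 23.42) = 1 - P(X ≤ 23.42)
                = 1 - F(23.42)
                = 1 - 0.852005
                = 0.147995

So there's approximately a 14.8% chance that X exceeds 23.42.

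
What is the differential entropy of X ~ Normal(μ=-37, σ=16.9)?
4.2463 nats

We have X ~ Normal(μ=-37, σ=16.9).

The differential entropy measures the uncertainty or information content of the distribution.

For a Normal distribution with μ=-37, σ=16.9:
h(X) = 4.2463 nats

(In bits, this would be 6.1260 bits.)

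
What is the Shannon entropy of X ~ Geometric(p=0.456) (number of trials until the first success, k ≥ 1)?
1.5116 nats

We have X ~ Geometric(p=0.456) (number of trials until the first success, k ≥ 1).

The Shannon entropy measures the uncertainty or information content of the distribution.

For a Geometric distribution with p=0.456 (number of trials until the first success, k ≥ 1):
H(X) = 1.5116 nats

(In bits, this would be 2.1807 bits.)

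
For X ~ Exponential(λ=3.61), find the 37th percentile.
0.1280

We have X ~ Exponential(λ=3.61).

We want to find x such that P(X ≤ x) = 0.37.

This is the 37th percentile, which means 37% of values fall below this point.

Using the inverse CDF (quantile function):
x = F⁻¹(0.37) = 0.1280

Verification: P(X ≤ 0.1280) = 0.37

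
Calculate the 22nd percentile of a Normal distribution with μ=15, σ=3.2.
12.5290

We have X ~ Normal(μ=15, σ=3.2).

We want to find x such that P(X ≤ x) = 0.22.

This is the 22nd percentile, which means 22% of values fall below this point.

Using the inverse CDF (quantile function):
x = F⁻¹(0.22) = 12.5290

Verification: P(X ≤ 12.5290) = 0.22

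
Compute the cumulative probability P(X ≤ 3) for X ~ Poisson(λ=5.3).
0.225410

We have X ~ Poisson(λ=5.3).

The CDF gives us P(X ≤ k).

Using the CDF:
P(X ≤ 3) = 0.225410

This means there's approximately a 22.5% chance that X is at most 3.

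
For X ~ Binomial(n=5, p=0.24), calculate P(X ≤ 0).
0.253553

We have X ~ Binomial(n=5, p=0.24).

The CDF gives us P(X ≤ k).

Using the CDF:
P(X ≤ 0) = 0.253553

This means there's approximately a 25.4% chance that X is at most 0.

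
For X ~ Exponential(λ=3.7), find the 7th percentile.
0.0196

We have X ~ Exponential(λ=3.7).

We want to find x such that P(X ≤ x) = 0.07.

This is the 7th percentile, which means 7% of values fall below this point.

Using the inverse CDF (quantile function):
x = F⁻¹(0.07) = 0.0196

Verification: P(X ≤ 0.0196) = 0.07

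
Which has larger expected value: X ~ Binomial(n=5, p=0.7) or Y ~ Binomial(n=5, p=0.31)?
X has larger mean (3.5000 > 1.5500)

Compute the expected value for each distribution:

X ~ Binomial(n=5, p=0.7):
E[X] = 3.5000

Y ~ Binomial(n=5, p=0.31):
E[Y] = 1.5500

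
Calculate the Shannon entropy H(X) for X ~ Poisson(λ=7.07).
2.3840 nats

We have X ~ Poisson(λ=7.07).

The Shannon entropy measures the uncertainty or information content of the distribution.

For a Poisson distribution with λ=7.07:
H(X) = 2.3840 nats

(In bits, this would be 3.4394 bits.)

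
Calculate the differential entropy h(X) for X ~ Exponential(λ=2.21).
0.2070 nats

We have X ~ Exponential(λ=2.21).

The differential entropy measures the uncertainty or information content of the distribution.

For an Exponential distribution with λ=2.21:
h(X) = 0.2070 nats

(In bits, this would be 0.2986 bits.)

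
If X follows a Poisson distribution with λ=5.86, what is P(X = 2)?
0.048955

We have X ~ Poisson(λ=5.86).

For a Poisson distribution, the PMF gives us the probability of each outcome.

Using the PMF formula:
P(X = 2) = 0.048955

Rounded to 4 decimal places: 0.0490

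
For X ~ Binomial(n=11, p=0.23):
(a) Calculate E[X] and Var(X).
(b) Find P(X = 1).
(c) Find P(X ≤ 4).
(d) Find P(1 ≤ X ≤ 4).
(a) E[X] = 2.5300, Var(X) = 1.9481
(b) P(X = 1) = 0.185365
(c) P(X ≤ 4) = 0.914909
(d) P(1 ≤ X ≤ 4) = 0.858494

We have X ~ Binomial(n=11, p=0.23).

(a) Moments:
E[X] = 2.5300
Var(X) = 1.9481
σ = √Var(X) = 1.3957

(b) Point probability using PMF:
P(X = 1) = 0.185365

(c) Cumulative probability using CDF:
P(X ≤ 4) = F(4) = 0.914909

(d) Range probability:
P(1 ≤ X ≤ 4) = P(X ≤ 4) - P(X ≤ 0)
                   = F(4) - F(0)
                   = 0.914909 - 0.056415
                   = 0.858494

This means approximately 85.8% of outcomes fall in the interval [1, 4].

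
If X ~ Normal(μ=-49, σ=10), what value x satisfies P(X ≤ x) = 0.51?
-48.7493

We have X ~ Normal(μ=-49, σ=10).

We want to find x such that P(X ≤ x) = 0.51.

This is the 51st percentile, which means 51% of values fall below this point.

Using the inverse CDF (quantile function):
x = F⁻¹(0.51) = -48.7493

Verification: P(X ≤ -48.7493) = 0.51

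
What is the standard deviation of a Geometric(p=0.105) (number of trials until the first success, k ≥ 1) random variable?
9.0099

We have X ~ Geometric(p=0.105) (number of trials until the first success, k ≥ 1).

For a Geometric distribution with p=0.105 (number of trials until the first success, k ≥ 1):
σ = √Var(X) = 9.0099

The standard deviation is the square root of the variance.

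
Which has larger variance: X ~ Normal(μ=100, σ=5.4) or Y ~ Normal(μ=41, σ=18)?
Y has larger variance (324.0000 > 29.1600)

Compute the variance for each distribution:

X ~ Normal(μ=100, σ=5.4):
Var(X) = 29.1600

Y ~ Normal(μ=41, σ=18):
Var(Y) = 324.0000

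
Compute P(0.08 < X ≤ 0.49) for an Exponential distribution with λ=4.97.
0.584359

We have X ~ Exponential(λ=4.97).

To find P(0.08 < X ≤ 0.49), we use:
P(0.08 < X ≤ 0.49) = P(X ≤ 0.49) - P(X ≤ 0.08)
                 = F(0.49) - F(0.08)
                 = 0.912429 - 0.328069
                 = 0.584359

So there's approximately a 58.4% chance that X falls in this range.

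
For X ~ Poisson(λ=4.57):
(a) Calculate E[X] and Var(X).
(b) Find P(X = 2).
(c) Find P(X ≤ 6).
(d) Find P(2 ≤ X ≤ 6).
(a) E[X] = 4.5700, Var(X) = 4.5700
(b) P(X = 2) = 0.108162
(c) P(X ≤ 6) = 0.821979
(d) P(2 ≤ X ≤ 6) = 0.764285

We have X ~ Poisson(λ=4.57).

(a) Moments:
E[X] = 4.5700
Var(X) = 4.5700
σ = √Var(X) = 2.1378

(b) Point probability using PMF:
P(X = 2) = 0.108162

(c) Cumulative probability using CDF:
P(X ≤ 6) = F(6) = 0.821979

(d) Range probability:
P(2 ≤ X ≤ 6) = P(X ≤ 6) - P(X ≤ 1)
                   = F(6) - F(1)
                   = 0.821979 - 0.057694
                   = 0.764285

This means approximately 76.4% of outcomes fall in the interval [2, 6].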